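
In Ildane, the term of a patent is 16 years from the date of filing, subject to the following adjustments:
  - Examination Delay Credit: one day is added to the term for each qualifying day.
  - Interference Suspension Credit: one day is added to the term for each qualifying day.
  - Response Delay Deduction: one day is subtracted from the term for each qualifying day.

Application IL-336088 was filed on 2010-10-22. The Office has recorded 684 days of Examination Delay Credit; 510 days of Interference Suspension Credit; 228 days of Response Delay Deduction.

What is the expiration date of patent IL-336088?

Base term: filing date + 16 years → 22 October 2026.
Examination Delay Credit: +684 days → 5 September 2028.
Interference Suspension Credit: +510 days → 28 January 2030.
Response Delay Deduction: −228 days → 14 June 2029.

2029-06-14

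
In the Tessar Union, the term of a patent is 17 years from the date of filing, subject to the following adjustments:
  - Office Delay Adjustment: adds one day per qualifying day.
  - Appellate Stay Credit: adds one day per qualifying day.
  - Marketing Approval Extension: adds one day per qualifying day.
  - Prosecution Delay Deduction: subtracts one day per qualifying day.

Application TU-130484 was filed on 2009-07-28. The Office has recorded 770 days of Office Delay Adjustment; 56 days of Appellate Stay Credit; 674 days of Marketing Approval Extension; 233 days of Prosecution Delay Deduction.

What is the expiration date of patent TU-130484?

January 15, 2030

Base term: filing date + 17 years → 28 July 2026.
Office Delay Adjustment: +770 days → 5 September 2028.
Appellate Stay Credit: +56 days → 31 October 2028.
Marketing Approval Extension: +674 days → 5 September 2030.
Prosecution Delay Deduction: −233 days → 15 January 2030.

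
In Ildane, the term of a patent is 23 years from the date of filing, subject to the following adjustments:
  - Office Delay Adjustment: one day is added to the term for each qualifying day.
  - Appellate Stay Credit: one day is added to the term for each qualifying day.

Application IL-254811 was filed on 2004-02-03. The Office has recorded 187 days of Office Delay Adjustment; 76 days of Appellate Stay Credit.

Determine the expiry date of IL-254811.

Base term: filing date + 23 years → 3 February 2027.
Office Delay Adjustment: +187 days → 9 August 2027.
Appellate Stay Credit: +76 days → 24 October 2027.

2027-10-24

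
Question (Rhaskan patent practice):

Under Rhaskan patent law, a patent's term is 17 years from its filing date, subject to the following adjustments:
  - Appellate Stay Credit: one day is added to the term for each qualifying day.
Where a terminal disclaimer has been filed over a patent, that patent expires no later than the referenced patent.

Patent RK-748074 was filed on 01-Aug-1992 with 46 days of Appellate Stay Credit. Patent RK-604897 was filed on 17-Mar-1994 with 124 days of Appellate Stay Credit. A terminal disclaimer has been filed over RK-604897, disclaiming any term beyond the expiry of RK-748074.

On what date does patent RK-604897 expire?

Natural term of RK-604897:
  Base: filing + 17 years → 17 March 2011.
  Appellate Stay Credit: +124 days → 19 July 2011.
Expiry of referenced patent RK-748074:
  Base: filing + 17 years → 1 August 2009.
  Appellate Stay Credit: +46 days → 16 September 2009.
Terminal disclaimer: RK-604897 expires on the earlier of 19 July 2011 and 16 September 2009.

2009-09-16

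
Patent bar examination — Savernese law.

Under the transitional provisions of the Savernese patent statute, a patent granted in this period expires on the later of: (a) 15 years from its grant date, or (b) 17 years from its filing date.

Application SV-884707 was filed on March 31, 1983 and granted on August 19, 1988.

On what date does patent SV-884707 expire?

2003-08-19

(a) grant + 15 years → 19 August 2003.
(b) filing + 17 years → 31 March 2000.
Later of the two: 19 August 2003.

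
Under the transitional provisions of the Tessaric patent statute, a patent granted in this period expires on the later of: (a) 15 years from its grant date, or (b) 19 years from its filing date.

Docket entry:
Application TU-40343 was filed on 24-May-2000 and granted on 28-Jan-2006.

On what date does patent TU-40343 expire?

January 28, 2021

(a) grant + 15 years → 28 January 2021.
(b) filing + 19 years → 24 May 2019.
Later of the two: 28 January 2021.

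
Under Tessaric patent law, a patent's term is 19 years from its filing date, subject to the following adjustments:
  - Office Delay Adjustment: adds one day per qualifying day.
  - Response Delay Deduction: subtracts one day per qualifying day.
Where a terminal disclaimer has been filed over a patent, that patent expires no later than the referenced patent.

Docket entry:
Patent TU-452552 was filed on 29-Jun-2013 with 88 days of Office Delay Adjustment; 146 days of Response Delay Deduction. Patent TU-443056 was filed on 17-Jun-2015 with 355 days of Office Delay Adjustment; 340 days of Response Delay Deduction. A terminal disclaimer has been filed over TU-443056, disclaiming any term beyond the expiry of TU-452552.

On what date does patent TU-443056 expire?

2032-05-02

Natural term of TU-443056:
  Base: filing + 19 years → 17 June 2034.
  Office Delay Adjustment: +355 days → 7 June 2035.
  Response Delay Deduction: −340 days → 2 July 2034.
Expiry of referenced patent TU-452552:
  Base: filing + 19 years → 29 June 2032.
  Office Delay Adjustment: +88 days → 25 September 2032.
  Response Delay Deduction: −146 days → 2 May 2032.
Terminal disclaimer: TU-443056 expires on the earlier of 2 July 2034 and 2 May 2032.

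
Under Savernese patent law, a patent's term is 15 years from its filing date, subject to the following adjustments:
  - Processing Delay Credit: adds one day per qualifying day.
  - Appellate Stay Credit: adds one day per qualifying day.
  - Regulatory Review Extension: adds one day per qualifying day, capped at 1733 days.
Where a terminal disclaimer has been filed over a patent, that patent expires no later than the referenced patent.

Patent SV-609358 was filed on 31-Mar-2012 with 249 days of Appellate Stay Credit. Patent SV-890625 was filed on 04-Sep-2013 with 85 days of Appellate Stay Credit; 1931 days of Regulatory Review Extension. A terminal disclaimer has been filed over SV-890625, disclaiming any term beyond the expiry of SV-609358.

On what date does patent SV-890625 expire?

Natural term of SV-890625:
  Base: filing + 15 years → 4 September 2028.
  Appellate Stay Credit: +85 days → 28 November 2028.
  Regulatory Review Extension: 1931 days claimed exceeds the 1733-day cap, so +1733 days → 27 August 2033.
Expiry of referenced patent SV-609358:
  Base: filing + 15 years → 31 March 2027.
  Appellate Stay Credit: +249 days → 5 December 2027.
Terminal disclaimer: SV-890625 expires on the earlier of 27 August 2033 and 5 December 2027.

2027-12-05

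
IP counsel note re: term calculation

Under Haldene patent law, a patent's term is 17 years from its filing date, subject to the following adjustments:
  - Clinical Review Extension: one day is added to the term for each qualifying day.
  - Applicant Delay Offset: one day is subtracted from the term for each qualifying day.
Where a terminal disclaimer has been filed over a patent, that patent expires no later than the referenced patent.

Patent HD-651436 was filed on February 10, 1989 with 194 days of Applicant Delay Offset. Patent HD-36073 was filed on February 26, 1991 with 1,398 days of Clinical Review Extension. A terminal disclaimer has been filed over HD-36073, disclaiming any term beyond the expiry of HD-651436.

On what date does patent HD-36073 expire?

Natural term of HD-36073:
  Base: filing + 17 years → 26 February 2008.
  Clinical Review Extension: +1398 days → 25 December 2011.
Expiry of referenced patent HD-651436:
  Base: filing + 17 years → 10 February 2006.
  Applicant Delay Offset: −194 days → 31 July 2005.
Terminal disclaimer: HD-36073 expires on the earlier of 25 December 2011 and 31 July 2005.

July 31, 2005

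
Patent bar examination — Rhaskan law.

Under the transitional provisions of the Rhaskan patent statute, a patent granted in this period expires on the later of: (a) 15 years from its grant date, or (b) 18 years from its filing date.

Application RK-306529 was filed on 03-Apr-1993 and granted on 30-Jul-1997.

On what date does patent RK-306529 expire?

July 30, 2012

(a) grant + 15 years → 30 July 2012.
(b) filing + 18 years → 3 April 2011.
Later of the two: 30 July 2012.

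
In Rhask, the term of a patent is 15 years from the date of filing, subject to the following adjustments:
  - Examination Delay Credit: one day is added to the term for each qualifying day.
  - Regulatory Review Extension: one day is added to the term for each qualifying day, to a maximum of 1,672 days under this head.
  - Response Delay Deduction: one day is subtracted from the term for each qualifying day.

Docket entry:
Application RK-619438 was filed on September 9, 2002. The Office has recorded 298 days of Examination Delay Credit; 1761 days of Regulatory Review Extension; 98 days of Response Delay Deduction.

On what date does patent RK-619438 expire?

2022-10-25

Base term: filing date + 15 years → 9 September 2017.
Examination Delay Credit: +298 days → 4 July 2018.
Regulatory Review Extension: 1761 days claimed exceeds the 1672-day cap, so +1672 days → 31 January 2023.
Response Delay Deduction: −98 days → 25 October 2022.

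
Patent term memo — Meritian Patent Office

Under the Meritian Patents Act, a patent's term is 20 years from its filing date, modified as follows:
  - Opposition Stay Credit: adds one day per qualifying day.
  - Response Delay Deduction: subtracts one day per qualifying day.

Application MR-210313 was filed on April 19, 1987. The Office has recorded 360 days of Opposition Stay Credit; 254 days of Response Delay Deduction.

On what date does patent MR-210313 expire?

Base term: filing date + 20 years → 19 April 2007.
Opposition Stay Credit: +360 days → 13 April 2008.
Response Delay Deduction: −254 days → 3 August 2007.

2007-08-03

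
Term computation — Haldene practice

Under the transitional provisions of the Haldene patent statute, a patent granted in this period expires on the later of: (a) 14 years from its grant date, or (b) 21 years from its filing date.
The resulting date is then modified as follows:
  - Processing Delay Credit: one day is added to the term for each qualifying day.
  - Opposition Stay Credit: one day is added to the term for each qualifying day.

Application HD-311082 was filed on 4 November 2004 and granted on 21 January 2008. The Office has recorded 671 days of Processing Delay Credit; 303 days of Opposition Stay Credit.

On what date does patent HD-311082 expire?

2028-07-05

(a) grant + 14 years → 21 January 2022.
(b) filing + 21 years → 4 November 2025.
Later of the two: 4 November 2025.
Processing Delay Credit: +671 days → 6 September 2027.
Opposition Stay Credit: +303 days → 5 July 2028.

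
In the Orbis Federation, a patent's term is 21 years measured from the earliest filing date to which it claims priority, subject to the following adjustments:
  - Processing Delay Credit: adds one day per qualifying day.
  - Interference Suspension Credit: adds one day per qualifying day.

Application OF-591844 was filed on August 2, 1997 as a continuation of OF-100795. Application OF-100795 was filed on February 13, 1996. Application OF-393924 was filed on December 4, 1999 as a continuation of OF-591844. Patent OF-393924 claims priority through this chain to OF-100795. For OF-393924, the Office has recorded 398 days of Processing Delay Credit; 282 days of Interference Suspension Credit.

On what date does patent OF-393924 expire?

Earliest priority filing: 13 February 1996.
Base term: 13 February 1996 + 21 years → 13 February 2017.
Processing Delay Credit: +398 days → 18 March 2018.
Interference Suspension Credit: +282 days → 25 December 2018.

2018-12-25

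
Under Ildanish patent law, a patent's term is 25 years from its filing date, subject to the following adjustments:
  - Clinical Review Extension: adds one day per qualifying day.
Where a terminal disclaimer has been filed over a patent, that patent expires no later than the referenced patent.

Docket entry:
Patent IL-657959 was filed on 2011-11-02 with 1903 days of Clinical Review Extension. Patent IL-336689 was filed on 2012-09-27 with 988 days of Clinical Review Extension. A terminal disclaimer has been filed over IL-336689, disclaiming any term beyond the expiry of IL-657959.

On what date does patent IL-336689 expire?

June 11, 2040

Natural term of IL-336689:
  Base: filing + 25 years → 27 September 2037.
  Clinical Review Extension: +988 days → 11 June 2040.
Expiry of referenced patent IL-657959:
  Base: filing + 25 years → 2 November 2036.
  Clinical Review Extension: +1903 days → 18 January 2042.
Terminal disclaimer: IL-336689 expires on the earlier of 11 June 2040 and 18 January 2042.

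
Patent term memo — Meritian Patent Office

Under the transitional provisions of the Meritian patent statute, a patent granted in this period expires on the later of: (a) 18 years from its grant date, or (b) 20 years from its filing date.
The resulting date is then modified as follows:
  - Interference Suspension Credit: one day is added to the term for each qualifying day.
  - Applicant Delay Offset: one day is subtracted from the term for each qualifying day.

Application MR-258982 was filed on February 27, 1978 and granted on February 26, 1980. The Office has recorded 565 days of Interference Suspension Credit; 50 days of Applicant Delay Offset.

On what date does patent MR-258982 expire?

July 27, 1999

(a) grant + 18 years → 26 February 1998.
(b) filing + 20 years → 27 February 1998.
Later of the two: 27 February 1998.
Interference Suspension Credit: +565 days → 15 September 1999.
Applicant Delay Offset: −50 days → 27 July 1999.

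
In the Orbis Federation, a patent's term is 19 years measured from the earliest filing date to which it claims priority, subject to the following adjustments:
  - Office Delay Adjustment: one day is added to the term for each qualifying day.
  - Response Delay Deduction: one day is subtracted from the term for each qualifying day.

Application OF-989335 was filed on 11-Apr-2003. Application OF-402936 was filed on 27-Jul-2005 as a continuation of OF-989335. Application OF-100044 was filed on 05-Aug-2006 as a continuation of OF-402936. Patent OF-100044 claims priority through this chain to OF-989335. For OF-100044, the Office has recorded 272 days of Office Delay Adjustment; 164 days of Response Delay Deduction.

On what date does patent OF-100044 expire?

Earliest priority filing: 11 April 2003.
Base term: 11 April 2003 + 19 years → 11 April 2022.
Office Delay Adjustment: +272 days → 8 January 2023.
Response Delay Deduction: −164 days → 28 July 2022.

2022-07-28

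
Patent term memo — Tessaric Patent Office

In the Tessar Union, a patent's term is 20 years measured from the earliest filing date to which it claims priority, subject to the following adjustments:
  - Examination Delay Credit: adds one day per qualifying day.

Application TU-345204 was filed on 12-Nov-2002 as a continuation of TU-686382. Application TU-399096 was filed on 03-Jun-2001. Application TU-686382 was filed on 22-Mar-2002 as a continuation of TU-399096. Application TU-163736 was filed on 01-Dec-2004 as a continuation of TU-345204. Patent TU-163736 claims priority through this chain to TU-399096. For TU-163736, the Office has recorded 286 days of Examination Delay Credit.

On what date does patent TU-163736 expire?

Earliest priority filing: 3 June 2001.
Base term: 3 June 2001 + 20 years → 3 June 2021.
Examination Delay Credit: +286 days → 16 March 2022.

March 16, 2022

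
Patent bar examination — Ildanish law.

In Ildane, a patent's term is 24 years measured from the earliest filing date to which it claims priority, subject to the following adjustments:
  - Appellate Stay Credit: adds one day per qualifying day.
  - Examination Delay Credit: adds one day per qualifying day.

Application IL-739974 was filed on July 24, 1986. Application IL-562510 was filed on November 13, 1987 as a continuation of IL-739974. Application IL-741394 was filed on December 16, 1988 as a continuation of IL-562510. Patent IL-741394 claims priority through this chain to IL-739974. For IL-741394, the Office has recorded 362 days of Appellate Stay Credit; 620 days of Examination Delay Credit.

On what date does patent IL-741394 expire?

Earliest priority filing: 24 July 1986.
Base term: 24 July 1986 + 24 years → 24 July 2010.
Appellate Stay Credit: +362 days → 21 July 2011.
Examination Delay Credit: +620 days → 1 April 2013.

April 1, 2013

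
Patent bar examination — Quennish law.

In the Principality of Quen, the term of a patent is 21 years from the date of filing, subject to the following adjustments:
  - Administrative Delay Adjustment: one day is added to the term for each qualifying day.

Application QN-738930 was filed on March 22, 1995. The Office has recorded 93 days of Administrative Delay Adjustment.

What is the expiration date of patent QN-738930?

Base term: filing date + 21 years → 22 March 2016.
Administrative Delay Adjustment: +93 days → 23 June 2016.

2016-06-23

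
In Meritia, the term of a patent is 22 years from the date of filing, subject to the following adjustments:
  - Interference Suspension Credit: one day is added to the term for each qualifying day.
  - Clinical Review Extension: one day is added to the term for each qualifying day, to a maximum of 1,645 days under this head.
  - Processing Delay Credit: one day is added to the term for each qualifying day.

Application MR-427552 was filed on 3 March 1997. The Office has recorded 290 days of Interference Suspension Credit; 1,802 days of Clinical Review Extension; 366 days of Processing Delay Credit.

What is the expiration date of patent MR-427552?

2025-06-20

Base term: filing date + 22 years → 3 March 2019.
Interference Suspension Credit: +290 days → 18 December 2019.
Clinical Review Extension: 1802 days claimed exceeds the 1645-day cap, so +1645 days → 19 June 2024.
Processing Delay Credit: +366 days → 20 June 2025.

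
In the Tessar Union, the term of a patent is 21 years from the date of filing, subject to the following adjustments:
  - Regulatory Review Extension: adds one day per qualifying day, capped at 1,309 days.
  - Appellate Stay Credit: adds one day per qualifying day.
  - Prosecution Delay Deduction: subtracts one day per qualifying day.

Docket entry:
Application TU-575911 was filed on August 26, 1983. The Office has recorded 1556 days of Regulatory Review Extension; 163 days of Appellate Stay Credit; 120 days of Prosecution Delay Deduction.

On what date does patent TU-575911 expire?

2008-05-09

Base term: filing date + 21 years → 26 August 2004.
Regulatory Review Extension: 1556 days claimed exceeds the 1309-day cap, so +1309 days → 27 March 2008.
Appellate Stay Credit: +163 days → 6 September 2008.
Prosecution Delay Deduction: −120 days → 9 May 2008.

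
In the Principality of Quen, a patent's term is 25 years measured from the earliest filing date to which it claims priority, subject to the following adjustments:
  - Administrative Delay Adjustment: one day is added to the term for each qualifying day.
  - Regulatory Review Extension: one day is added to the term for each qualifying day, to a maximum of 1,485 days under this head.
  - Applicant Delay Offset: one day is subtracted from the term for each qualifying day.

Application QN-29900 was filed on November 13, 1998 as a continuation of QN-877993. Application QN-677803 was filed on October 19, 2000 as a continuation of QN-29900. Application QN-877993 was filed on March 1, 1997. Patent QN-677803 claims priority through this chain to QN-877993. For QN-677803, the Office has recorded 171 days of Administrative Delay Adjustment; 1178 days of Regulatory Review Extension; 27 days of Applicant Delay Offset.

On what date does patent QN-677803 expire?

Earliest priority filing: 1 March 1997.
Base term: 1 March 1997 + 25 years → 1 March 2022.
Administrative Delay Adjustment: +171 days → 19 August 2022.
Regulatory Review Extension: 1178 days (within the 1485-day cap) → +1178 days → 9 November 2025.
Applicant Delay Offset: −27 days → 13 October 2025.

2025-10-13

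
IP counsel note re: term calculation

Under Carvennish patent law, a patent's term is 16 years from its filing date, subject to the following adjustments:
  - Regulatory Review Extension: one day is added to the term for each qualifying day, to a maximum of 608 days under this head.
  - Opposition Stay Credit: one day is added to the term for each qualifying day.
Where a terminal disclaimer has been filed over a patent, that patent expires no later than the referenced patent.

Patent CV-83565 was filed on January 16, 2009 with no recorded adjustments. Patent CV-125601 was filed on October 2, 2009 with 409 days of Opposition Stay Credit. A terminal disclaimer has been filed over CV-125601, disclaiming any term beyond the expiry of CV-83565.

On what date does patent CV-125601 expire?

Natural term of CV-125601:
  Base: filing + 16 years → 2 October 2025.
  Opposition Stay Credit: +409 days → 15 November 2026.
Expiry of referenced patent CV-83565:
  Base: filing + 16 years → 16 January 2025.
Terminal disclaimer: CV-125601 expires on the earlier of 15 November 2026 and 16 January 2025.

2025-01-16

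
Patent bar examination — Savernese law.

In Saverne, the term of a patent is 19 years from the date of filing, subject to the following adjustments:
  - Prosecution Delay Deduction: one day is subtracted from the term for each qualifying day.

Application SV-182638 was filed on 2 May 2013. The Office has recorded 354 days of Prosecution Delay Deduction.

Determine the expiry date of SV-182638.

Base term: filing date + 19 years → 2 May 2032.
Prosecution Delay Deduction: −354 days → 14 May 2031.

May 14, 2031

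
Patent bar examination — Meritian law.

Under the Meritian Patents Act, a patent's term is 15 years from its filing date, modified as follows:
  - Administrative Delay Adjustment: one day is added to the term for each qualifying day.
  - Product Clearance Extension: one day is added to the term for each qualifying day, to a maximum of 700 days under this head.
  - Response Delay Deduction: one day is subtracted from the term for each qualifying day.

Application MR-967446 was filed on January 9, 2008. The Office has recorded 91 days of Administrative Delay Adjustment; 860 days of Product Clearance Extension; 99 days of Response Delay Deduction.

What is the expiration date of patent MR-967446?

December 1, 2024

Base term: filing date + 15 years → 9 January 2023.
Administrative Delay Adjustment: +91 days → 10 April 2023.
Product Clearance Extension: 860 days claimed exceeds the 700-day cap, so +700 days → 10 March 2025.
Response Delay Deduction: −99 days → 1 December 2024.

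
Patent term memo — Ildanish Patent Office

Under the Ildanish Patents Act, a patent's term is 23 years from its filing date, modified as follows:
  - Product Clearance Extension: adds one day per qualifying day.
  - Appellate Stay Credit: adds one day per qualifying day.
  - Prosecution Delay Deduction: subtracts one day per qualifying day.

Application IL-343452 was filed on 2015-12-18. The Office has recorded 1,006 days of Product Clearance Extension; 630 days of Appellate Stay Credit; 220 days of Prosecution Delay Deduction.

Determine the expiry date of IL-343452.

Base term: filing date + 23 years → 18 December 2038.
Product Clearance Extension: +1006 days → 19 September 2041.
Appellate Stay Credit: +630 days → 11 June 2043.
Prosecution Delay Deduction: −220 days → 3 November 2042.

2042-11-03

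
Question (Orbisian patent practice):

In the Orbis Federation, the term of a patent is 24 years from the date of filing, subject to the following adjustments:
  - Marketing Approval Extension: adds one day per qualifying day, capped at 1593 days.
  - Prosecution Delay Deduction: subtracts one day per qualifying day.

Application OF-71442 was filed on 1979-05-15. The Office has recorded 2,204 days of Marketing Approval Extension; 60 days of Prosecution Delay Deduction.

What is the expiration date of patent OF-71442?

Base term: filing date + 24 years → 15 May 2003.
Marketing Approval Extension: 2204 days claimed exceeds the 1593-day cap, so +1593 days → 24 September 2007.
Prosecution Delay Deduction: −60 days → 26 July 2007.

2007-07-26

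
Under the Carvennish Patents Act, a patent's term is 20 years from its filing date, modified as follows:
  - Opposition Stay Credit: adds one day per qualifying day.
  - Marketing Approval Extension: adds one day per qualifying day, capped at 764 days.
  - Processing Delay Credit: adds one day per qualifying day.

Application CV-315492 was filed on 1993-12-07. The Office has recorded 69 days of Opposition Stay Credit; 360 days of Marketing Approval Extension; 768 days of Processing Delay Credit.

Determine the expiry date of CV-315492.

March 18, 2017

Base term: filing date + 20 years → 7 December 2013.
Opposition Stay Credit: +69 days → 14 February 2014.
Marketing Approval Extension: 360 days (within the 764-day cap) → +360 days → 9 February 2015.
Processing Delay Credit: +768 days → 18 March 2017.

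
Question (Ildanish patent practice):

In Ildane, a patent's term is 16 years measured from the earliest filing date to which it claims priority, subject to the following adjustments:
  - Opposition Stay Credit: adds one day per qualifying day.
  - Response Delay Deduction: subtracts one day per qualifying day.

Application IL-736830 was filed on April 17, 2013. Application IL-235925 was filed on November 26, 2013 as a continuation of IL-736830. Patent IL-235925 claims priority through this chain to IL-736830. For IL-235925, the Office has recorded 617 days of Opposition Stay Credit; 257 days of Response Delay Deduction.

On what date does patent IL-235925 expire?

Earliest priority filing: 17 April 2013.
Base term: 17 April 2013 + 16 years → 17 April 2029.
Opposition Stay Credit: +617 days → 25 December 2030.
Response Delay Deduction: −257 days → 12 April 2030.

2030-04-12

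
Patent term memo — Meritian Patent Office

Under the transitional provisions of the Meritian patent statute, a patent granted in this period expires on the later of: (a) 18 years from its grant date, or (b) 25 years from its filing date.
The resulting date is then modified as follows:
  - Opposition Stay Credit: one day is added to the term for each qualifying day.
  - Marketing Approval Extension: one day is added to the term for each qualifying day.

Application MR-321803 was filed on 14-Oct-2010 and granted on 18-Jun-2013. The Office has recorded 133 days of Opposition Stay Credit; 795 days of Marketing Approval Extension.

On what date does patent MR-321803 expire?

2038-04-29

(a) grant + 18 years → 18 June 2031.
(b) filing + 25 years → 14 October 2035.
Later of the two: 14 October 2035.
Opposition Stay Credit: +133 days → 24 February 2036.
Marketing Approval Extension: +795 days → 29 April 2038.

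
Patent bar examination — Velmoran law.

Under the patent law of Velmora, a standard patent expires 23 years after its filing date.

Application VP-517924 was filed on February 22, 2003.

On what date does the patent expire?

February 22, 2026

Filing date + 23 years → 22 February 2026.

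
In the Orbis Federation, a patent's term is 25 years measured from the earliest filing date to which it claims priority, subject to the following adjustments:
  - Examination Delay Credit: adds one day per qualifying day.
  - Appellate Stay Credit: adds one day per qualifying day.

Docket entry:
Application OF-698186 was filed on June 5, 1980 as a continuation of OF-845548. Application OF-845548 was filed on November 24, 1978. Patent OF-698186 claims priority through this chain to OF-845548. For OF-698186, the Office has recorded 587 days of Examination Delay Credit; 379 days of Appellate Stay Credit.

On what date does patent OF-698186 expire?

Earliest priority filing: 24 November 1978.
Base term: 24 November 1978 + 25 years → 24 November 2003.
Examination Delay Credit: +587 days → 3 July 2005.
Appellate Stay Credit: +379 days → 17 July 2006.

2006-07-17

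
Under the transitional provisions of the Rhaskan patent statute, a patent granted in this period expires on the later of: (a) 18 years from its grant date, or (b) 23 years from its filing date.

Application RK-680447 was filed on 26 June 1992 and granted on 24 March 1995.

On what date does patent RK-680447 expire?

(a) grant + 18 years → 24 March 2013.
(b) filing + 23 years → 26 June 2015.
Later of the two: 26 June 2015.

June 26, 2015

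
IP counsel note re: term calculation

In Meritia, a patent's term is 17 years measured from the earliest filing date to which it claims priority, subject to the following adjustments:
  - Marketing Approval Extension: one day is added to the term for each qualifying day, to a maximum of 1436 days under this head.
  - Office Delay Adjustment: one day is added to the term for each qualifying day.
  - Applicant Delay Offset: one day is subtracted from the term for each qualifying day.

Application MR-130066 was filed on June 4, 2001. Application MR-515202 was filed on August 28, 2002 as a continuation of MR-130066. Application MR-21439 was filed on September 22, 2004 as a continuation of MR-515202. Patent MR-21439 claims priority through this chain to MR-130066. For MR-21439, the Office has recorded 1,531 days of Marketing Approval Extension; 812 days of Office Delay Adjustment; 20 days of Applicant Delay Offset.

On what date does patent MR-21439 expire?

Earliest priority filing: 4 June 2001.
Base term: 4 June 2001 + 17 years → 4 June 2018.
Marketing Approval Extension: 1531 days claimed exceeds the 1436-day cap, so +1436 days → 10 May 2022.
Office Delay Adjustment: +812 days → 30 July 2024.
Applicant Delay Offset: −20 days → 10 July 2024.

2024-07-10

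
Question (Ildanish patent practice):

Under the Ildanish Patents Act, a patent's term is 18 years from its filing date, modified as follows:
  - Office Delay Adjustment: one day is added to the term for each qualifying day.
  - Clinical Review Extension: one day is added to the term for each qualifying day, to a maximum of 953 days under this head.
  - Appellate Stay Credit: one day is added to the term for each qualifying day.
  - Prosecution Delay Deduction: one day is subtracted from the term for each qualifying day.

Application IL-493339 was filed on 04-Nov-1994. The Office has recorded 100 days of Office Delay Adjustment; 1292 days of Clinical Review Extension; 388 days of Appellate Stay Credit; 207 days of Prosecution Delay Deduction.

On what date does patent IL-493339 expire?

Base term: filing date + 18 years → 4 November 2012.
Office Delay Adjustment: +100 days → 12 February 2013.
Clinical Review Extension: 1292 days claimed exceeds the 953-day cap, so +953 days → 23 September 2015.
Appellate Stay Credit: +388 days → 15 October 2016.
Prosecution Delay Deduction: −207 days → 22 March 2016.

2016-03-22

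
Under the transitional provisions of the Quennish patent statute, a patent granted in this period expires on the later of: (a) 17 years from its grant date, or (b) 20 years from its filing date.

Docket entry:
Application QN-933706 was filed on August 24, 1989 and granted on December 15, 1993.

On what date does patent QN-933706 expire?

(a) grant + 17 years → 15 December 2010.
(b) filing + 20 years → 24 August 2009.
Later of the two: 15 December 2010.

2010-12-15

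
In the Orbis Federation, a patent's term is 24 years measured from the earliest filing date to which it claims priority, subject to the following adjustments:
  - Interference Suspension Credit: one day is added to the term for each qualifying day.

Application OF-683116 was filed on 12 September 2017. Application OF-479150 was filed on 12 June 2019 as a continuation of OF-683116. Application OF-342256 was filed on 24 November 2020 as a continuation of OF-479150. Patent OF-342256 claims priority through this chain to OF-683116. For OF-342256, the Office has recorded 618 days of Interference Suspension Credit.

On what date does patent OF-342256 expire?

May 23, 2043

Earliest priority filing: 12 September 2017.
Base term: 12 September 2017 + 24 years → 12 September 2041.
Interference Suspension Credit: +618 days → 23 May 2043.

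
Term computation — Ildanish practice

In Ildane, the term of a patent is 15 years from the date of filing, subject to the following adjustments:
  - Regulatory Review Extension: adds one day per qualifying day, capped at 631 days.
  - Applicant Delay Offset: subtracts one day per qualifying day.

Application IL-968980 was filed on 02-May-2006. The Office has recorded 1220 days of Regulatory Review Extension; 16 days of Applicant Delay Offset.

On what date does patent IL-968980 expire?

Base term: filing date + 15 years → 2 May 2021.
Regulatory Review Extension: 1220 days claimed exceeds the 631-day cap, so +631 days → 23 January 2023.
Applicant Delay Offset: −16 days → 7 January 2023.

January 7, 2023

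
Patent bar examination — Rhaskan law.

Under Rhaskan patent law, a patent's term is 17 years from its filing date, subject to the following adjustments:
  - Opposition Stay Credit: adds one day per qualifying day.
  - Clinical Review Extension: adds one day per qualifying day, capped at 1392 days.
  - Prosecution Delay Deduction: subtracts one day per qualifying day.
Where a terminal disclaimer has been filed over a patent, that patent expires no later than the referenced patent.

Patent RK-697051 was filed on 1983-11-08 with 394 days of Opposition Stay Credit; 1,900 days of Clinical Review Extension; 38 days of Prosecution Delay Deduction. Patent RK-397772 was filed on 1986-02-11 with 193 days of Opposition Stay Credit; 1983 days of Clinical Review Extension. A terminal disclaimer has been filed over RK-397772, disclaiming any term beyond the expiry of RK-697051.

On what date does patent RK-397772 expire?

August 22, 2005

Natural term of RK-397772:
  Base: filing + 17 years → 11 February 2003.
  Opposition Stay Credit: +193 days → 23 August 2003.
  Clinical Review Extension: 1983 days claimed exceeds the 1392-day cap, so +1392 days → 15 June 2007.
Expiry of referenced patent RK-697051:
  Base: filing + 17 years → 8 November 2000.
  Opposition Stay Credit: +394 days → 7 December 2001.
  Clinical Review Extension: 1900 days claimed exceeds the 1392-day cap, so +1392 days → 29 September 2005.
  Prosecution Delay Deduction: −38 days → 22 August 2005.
Terminal disclaimer: RK-397772 expires on the earlier of 15 June 2007 and 22 August 2005.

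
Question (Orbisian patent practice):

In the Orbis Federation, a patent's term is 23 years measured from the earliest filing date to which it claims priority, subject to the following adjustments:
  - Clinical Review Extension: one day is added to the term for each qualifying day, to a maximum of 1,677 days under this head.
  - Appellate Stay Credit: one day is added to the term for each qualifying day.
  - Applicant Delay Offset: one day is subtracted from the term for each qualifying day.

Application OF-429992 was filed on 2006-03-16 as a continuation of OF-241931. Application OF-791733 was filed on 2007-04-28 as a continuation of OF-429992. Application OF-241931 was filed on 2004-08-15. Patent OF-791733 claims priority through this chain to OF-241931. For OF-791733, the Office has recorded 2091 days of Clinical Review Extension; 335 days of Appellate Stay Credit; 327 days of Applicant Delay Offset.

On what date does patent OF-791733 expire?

Earliest priority filing: 15 August 2004.
Base term: 15 August 2004 + 23 years → 15 August 2027.
Clinical Review Extension: 2091 days claimed exceeds the 1677-day cap, so +1677 days → 18 March 2032.
Appellate Stay Credit: +335 days → 16 February 2033.
Applicant Delay Offset: −327 days → 26 March 2032.

March 26, 2032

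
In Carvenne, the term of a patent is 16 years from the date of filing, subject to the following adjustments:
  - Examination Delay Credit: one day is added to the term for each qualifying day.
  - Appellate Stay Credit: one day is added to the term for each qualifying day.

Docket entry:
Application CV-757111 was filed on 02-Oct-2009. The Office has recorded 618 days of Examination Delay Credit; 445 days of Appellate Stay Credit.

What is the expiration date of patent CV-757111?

Base term: filing date + 16 years → 2 October 2025.
Examination Delay Credit: +618 days → 12 June 2027.
Appellate Stay Credit: +445 days → 30 August 2028.

2028-08-30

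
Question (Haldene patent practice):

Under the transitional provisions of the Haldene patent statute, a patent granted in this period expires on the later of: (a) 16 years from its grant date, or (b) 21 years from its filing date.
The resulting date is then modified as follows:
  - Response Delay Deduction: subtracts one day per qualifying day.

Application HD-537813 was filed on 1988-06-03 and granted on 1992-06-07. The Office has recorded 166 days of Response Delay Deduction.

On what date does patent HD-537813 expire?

(a) grant + 16 years → 7 June 2008.
(b) filing + 21 years → 3 June 2009.
Later of the two: 3 June 2009.
Response Delay Deduction: −166 days → 19 December 2008.

December 19, 2008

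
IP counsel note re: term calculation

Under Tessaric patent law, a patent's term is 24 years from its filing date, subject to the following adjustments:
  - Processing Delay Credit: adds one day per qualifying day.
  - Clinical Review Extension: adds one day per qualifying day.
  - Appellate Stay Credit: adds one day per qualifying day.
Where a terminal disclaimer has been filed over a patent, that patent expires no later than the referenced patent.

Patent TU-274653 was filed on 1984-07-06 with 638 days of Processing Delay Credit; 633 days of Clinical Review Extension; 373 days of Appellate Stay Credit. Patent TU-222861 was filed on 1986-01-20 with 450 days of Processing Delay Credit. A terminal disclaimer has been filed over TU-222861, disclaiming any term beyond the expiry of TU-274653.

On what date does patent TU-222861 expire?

2011-04-15

Natural term of TU-222861:
  Base: filing + 24 years → 20 January 2010.
  Processing Delay Credit: +450 days → 15 April 2011.
Expiry of referenced patent TU-274653:
  Base: filing + 24 years → 6 July 2008.
  Processing Delay Credit: +638 days → 5 April 2010.
  Clinical Review Extension: +633 days → 29 December 2011.
  Appellate Stay Credit: +373 days → 5 January 2013.
Terminal disclaimer: TU-222861 expires on the earlier of 15 April 2011 and 5 January 2013.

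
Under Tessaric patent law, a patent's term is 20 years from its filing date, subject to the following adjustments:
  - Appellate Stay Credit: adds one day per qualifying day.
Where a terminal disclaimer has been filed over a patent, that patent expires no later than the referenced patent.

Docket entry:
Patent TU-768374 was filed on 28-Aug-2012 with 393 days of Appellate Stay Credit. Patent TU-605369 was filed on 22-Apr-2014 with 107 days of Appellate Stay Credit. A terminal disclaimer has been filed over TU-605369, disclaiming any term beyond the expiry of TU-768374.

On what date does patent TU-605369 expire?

Natural term of TU-605369:
  Base: filing + 20 years → 22 April 2034.
  Appellate Stay Credit: +107 days → 7 August 2034.
Expiry of referenced patent TU-768374:
  Base: filing + 20 years → 28 August 2032.
  Appellate Stay Credit: +393 days → 25 September 2033.
Terminal disclaimer: TU-605369 expires on the earlier of 7 August 2034 and 25 September 2033.

2033-09-25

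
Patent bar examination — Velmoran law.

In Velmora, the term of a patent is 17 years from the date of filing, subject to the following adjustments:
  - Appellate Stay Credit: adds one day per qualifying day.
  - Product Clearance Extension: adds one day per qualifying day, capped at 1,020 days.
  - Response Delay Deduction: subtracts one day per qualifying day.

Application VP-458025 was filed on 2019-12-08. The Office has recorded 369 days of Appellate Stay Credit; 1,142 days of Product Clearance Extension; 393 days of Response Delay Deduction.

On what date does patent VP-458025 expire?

2039-08-31

Base term: filing date + 17 years → 8 December 2036.
Appellate Stay Credit: +369 days → 12 December 2037.
Product Clearance Extension: 1142 days claimed exceeds the 1020-day cap, so +1020 days → 27 September 2040.
Response Delay Deduction: −393 days → 31 August 2039.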